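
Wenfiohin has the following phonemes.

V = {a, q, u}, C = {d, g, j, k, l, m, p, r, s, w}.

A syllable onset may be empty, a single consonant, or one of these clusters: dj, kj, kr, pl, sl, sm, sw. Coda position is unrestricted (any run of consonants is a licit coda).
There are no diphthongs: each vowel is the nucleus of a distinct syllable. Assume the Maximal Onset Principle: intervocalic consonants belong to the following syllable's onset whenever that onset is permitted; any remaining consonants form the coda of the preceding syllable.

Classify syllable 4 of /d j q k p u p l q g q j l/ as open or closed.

closed

The vowels are q, u, q, q — 4 nuclei, so 4 syllables.
Between /q/ (V1) and /u/ (V2): /kp/; trying suffixes from longest down, /p/ is the first permitted one, so coda /k/ | onset /p/.
Between /u/ (V2) and /q/ (V3): /pl/ is a licit onset in full, so it all attaches to the next syllable.
Between /q/ (V3) and /q/ (V4): /g/ is a single consonant, so it becomes the next onset.
Putting it together: djqk.pu.plq.gqjl.
Syllable 4 is /gqjl/ with coda /jl/, so it is closed.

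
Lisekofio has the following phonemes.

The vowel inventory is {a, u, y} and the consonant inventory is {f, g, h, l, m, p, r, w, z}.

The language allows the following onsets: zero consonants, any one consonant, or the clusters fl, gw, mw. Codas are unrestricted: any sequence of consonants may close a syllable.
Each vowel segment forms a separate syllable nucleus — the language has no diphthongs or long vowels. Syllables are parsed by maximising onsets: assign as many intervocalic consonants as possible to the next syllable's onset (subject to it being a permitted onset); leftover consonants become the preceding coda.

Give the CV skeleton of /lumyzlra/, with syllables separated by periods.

CV.CVCC.CV

The vowels are u, y, a — 3 nuclei, so 3 syllables.
σ1/σ2 boundary: /m/ is a single consonant, so it becomes the next onset.
σ2/σ3 boundary: /zlr/; trying suffixes from longest down, /r/ is the first permitted one, so coda /zl/ | onset /r/.
So the parse is lu.myzl.ra.
Mapping each syllable to C/V: /lu/ → CV, /myzl/ → CVCC, /ra/ → CV.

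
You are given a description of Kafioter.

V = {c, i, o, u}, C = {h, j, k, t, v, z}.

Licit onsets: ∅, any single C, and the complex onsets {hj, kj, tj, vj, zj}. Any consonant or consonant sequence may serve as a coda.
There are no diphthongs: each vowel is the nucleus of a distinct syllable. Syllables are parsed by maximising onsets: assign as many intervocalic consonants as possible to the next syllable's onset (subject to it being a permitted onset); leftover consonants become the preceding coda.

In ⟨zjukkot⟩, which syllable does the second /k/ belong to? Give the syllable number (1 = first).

The vowels are u, o — 2 nuclei, so 2 syllables.
Between /u/ (V1) and /o/ (V2): cluster /kk/ — the longest permitted-onset suffix is /k/; onset = /k/, preceding coda = /k/.
Syllabification: zjuk.kot.
The second /k/ is in the onset of syllable 2 (/kot/).

2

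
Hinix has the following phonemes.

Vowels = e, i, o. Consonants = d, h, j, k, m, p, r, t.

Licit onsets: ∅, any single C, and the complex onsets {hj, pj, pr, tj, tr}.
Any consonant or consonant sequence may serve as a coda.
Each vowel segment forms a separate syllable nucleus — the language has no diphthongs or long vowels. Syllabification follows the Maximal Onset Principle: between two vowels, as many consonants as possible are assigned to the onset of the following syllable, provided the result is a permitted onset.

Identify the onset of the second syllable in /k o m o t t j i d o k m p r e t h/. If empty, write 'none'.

m

Vowels present: o, o, i, o, e; each is a nucleus, giving 5 syllables.
Between /o/ (V1) and /o/ (V2): /m/ → onset of the next syllable (single consonants are always licit onsets).
Between /o/ (V2) and /i/ (V3): /ttj/ — longest licit onset from the right is /tj/, leaving /t/ as coda.
Between /i/ (V3) and /o/ (V4): just /d/ — single C goes to the following onset.
Between /o/ (V4) and /e/ (V5): cluster /kmpr/ — the longest permitted-onset suffix is /pr/; onset = /pr/, preceding coda = /km/.
Syllabification: ko.mot.tji.dokm.preth.
Syllable 2 is /mot/: onset /m/, nucleus /o/, coda /t/.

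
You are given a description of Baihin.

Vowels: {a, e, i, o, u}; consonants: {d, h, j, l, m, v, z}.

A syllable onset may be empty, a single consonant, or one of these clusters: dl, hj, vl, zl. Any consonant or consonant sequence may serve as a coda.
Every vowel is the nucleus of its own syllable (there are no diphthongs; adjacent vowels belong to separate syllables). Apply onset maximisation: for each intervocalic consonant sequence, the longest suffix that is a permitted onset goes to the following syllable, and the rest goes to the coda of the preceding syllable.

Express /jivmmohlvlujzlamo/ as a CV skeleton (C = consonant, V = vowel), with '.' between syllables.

CVCC.CVCC.CCVC.CCV.CV

The vowels are i, o, u, a, o — 5 nuclei, so 5 syllables.
σ1/σ2 boundary: cluster /vmm/ — the longest permitted-onset suffix is /m/; onset = /m/, preceding coda = /vm/.
σ2/σ3 boundary: /hlvl/; trying suffixes from longest down, /vl/ is the first permitted one, so coda /hl/ | onset /vl/.
σ3/σ4 boundary: /jzl/ — longest licit onset from the right is /zl/, leaving /j/ as coda.
σ4/σ5 boundary: /m/ → onset of the next syllable (single consonants are always licit onsets).
Putting it together: jivm.mohl.vluj.zla.mo.
Mapping each syllable to C/V: /jivm/ → CVCC, /mohl/ → CVCC, /vluj/ → CCVC, /zla/ → CCV, /mo/ → CV.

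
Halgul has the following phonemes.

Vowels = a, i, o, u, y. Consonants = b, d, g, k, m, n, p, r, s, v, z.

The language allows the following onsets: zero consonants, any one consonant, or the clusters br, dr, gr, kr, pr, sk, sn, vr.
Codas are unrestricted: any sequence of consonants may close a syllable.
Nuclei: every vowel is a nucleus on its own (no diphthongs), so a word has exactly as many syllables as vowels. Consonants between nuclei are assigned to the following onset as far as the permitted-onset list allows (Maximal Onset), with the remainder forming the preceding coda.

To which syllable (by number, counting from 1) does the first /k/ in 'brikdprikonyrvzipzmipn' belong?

The vowels are i, i, o, y, i, i — 6 nuclei, so 6 syllables.
σ1/σ2 boundary: /kdpr/; trying suffixes from longest down, /pr/ is the first permitted one, so coda /kd/ | onset /pr/.
σ2/σ3 boundary: /k/ → onset of the next syllable (single consonants are always licit onsets).
σ3/σ4 boundary: /n/ → onset of the next syllable (single consonants are always licit onsets).
σ4/σ5 boundary: cluster /rvz/ — the longest permitted-onset suffix is /z/; onset = /z/, preceding coda = /rv/.
σ5/σ6 boundary: cluster /pzm/ — the longest permitted-onset suffix is /m/; onset = /m/, preceding coda = /pz/.
Syllabification: brikd.pri.ko.nyrv.zipz.mipn.
The first /k/ is in the coda of syllable 1 (/brikd/).

1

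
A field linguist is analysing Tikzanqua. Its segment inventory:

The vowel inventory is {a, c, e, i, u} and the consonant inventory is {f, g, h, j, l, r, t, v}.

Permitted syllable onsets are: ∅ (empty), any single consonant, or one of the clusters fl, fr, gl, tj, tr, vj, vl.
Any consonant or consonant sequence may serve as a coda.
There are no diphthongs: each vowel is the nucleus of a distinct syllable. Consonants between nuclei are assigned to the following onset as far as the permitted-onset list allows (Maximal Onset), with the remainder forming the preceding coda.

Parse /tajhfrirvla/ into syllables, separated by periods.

tajh.frir.vla

Vowels present: a, i, a; each is a nucleus, giving 3 syllables.
V1 /a/ – V2 /i/: cluster /jhfr/ — the longest permitted-onset suffix is /fr/; onset = /fr/, preceding coda = /jh/.
V2 /i/ – V3 /a/: /rvl/; trying suffixes from longest down, /vl/ is the first permitted one, so coda /r/ | onset /vl/.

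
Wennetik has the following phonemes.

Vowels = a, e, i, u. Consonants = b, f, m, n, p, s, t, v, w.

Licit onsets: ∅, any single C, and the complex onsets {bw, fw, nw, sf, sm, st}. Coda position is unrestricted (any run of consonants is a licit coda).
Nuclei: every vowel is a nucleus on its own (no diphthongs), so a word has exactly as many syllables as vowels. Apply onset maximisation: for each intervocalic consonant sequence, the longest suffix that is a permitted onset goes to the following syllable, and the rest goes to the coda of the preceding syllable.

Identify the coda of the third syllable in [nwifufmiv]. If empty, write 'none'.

The vowels are i, u, i — 3 nuclei, so 3 syllables.
σ1/σ2 boundary: /f/ → onset of the next syllable (single consonants are always licit onsets).
σ2/σ3 boundary: cluster /fm/ — the longest permitted-onset suffix is /m/; onset = /m/, preceding coda = /f/.
Putting it together: nwi.fuf.miv.
Syllable 3 is /miv/: onset /m/, nucleus /i/, coda /v/.

v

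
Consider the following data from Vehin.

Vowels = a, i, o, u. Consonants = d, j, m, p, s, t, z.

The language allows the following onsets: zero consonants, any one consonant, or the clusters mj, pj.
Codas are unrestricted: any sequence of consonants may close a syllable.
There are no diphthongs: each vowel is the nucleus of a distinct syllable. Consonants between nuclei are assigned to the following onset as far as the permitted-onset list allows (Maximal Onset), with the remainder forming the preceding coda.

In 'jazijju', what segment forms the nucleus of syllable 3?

u

The vowels are a, i, u — 3 nuclei, so 3 syllables.
The third nucleus (vowel 3 from the left) is /u/.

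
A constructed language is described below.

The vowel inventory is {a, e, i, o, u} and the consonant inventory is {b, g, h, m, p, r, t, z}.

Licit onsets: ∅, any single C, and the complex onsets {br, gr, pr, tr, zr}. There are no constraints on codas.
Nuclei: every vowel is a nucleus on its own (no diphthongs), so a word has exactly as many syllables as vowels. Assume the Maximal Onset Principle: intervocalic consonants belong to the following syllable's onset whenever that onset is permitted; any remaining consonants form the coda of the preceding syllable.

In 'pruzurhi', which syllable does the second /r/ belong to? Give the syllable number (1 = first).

Nuclei (vowels): u, u, i → 3 syllables.
σ1/σ2 boundary: just /z/ — single C goes to the following onset.
σ2/σ3 boundary: /rh/; trying suffixes from longest down, /h/ is the first permitted one, so coda /r/ | onset /h/.
Syllabification: pru.zur.hi.
The second /r/ is in the coda of syllable 2 (/zur/).

2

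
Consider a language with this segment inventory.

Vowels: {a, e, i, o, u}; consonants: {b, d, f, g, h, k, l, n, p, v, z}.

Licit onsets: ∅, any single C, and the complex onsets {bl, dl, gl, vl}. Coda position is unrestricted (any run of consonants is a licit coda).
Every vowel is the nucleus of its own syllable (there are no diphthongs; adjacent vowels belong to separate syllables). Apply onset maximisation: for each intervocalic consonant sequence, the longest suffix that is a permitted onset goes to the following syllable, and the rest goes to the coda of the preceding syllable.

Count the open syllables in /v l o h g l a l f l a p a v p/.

1

Nuclei (vowels): o, a, a, a → 4 syllables.
σ1/σ2 boundary: /hgl/ — longest licit onset from the right is /gl/, leaving /h/ as coda.
σ2/σ3 boundary: cluster /lfl/ — the longest permitted-onset suffix is /l/; onset = /l/, preceding coda = /lf/.
σ3/σ4 boundary: just /p/ — single C goes to the following onset.
Syllabification: vloh.glalf.la.pavp.
Classifying each syllable: /vloh/ (closed), /glalf/ (closed), /la/ (open), /pavp/ (closed).
Open syllables: 1.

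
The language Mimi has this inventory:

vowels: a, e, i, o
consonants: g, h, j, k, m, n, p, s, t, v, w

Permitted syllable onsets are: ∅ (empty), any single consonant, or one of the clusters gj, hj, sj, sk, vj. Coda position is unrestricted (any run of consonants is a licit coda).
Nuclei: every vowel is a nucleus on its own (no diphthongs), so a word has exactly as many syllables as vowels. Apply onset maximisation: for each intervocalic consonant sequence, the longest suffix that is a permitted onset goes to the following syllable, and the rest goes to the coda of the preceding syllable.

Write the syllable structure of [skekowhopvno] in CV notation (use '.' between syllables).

Vowels present: e, o, o, o; each is a nucleus, giving 4 syllables.
V1 /e/ – V2 /o/: /k/ is a single consonant, so it becomes the next onset.
V2 /o/ – V3 /o/: /wh/ — longest licit onset from the right is /h/, leaving /w/ as coda.
V3 /o/ – V4 /o/: /pvn/; trying suffixes from longest down, /n/ is the first permitted one, so coda /pv/ | onset /n/.
Result: ske.kow.hopv.no.
Mapping each syllable to C/V: /ske/ → CCV, /kow/ → CVC, /hopv/ → CVCC, /no/ → CV.

CCV.CVC.CVCC.CV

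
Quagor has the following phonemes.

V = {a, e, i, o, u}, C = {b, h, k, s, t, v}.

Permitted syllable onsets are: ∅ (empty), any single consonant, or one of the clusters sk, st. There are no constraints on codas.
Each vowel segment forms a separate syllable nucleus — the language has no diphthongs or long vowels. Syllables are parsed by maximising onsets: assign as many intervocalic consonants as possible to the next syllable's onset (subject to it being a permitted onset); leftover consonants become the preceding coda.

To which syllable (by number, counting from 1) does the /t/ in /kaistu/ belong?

Vowels present: a, i, u; each is a nucleus, giving 3 syllables.
V1 /a/ – V2 /i/: nothing intervenes; syllable break is V.V.
V2 /i/ – V3 /u/: /st/ is a licit onset in full, so it all attaches to the next syllable.
Result: ka.i.stu.
The /t/ is in the onset of syllable 3 (/stu/).

3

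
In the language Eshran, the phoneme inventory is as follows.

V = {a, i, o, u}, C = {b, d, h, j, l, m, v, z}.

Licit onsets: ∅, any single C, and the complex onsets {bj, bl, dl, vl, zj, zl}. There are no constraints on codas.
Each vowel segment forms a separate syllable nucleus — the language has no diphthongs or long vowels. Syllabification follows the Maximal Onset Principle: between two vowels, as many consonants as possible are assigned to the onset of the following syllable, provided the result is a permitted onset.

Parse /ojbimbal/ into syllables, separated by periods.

oj.bim.bal

The vowels are o, i, a — 3 nuclei, so 3 syllables.
Between /o/ (V1) and /i/ (V2): /jb/; trying suffixes from longest down, /b/ is the first permitted one, so coda /j/ | onset /b/.
Between /i/ (V2) and /a/ (V3): cluster /mb/ — the longest permitted-onset suffix is /b/; onset = /b/, preceding coda = /m/.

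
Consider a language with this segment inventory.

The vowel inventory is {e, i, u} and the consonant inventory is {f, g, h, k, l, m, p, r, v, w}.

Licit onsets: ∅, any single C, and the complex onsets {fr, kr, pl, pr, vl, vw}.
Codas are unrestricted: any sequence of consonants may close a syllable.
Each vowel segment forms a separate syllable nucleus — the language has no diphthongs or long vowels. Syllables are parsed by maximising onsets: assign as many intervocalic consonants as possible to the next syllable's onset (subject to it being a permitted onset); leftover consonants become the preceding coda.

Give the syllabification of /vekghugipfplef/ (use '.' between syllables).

Nuclei (vowels): e, u, i, e → 4 syllables.
V1 /e/ – V2 /u/: /kgh/ — longest licit onset from the right is /h/, leaving /kg/ as coda.
V2 /u/ – V3 /i/: /g/ → onset of the next syllable (single consonants are always licit onsets).
V3 /i/ – V4 /e/: cluster /pfpl/ — the longest permitted-onset suffix is /pl/; onset = /pl/, preceding coda = /pf/.

vekg.hu.gipf.plef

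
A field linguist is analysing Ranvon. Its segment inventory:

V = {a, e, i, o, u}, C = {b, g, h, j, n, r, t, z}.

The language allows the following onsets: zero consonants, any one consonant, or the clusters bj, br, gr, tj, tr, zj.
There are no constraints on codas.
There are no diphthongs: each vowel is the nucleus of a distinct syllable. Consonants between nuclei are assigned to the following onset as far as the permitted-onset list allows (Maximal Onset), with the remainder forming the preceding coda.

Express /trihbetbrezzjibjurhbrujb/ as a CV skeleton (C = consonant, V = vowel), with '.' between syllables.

CCVC.CVC.CCVC.CCV.CCVCC.CCVCC

Vowels present: i, e, e, i, u, u; each is a nucleus, giving 6 syllables.
V1 /i/ – V2 /e/: /hb/ splits as /h/ + /b/ (/b/ is the longest suffix that is a licit onset).
V2 /e/ – V3 /e/: /tbr/ — longest licit onset from the right is /br/, leaving /t/ as coda.
V3 /e/ – V4 /i/: /zzj/ — longest licit onset from the right is /zj/, leaving /z/ as coda.
V4 /i/ – V5 /u/: cluster /bj/ — /bj/ is itself a permitted onset, so the whole cluster goes right; preceding coda = ∅.
V5 /u/ – V6 /u/: /rhbr/; trying suffixes from longest down, /br/ is the first permitted one, so coda /rh/ | onset /br/.
So the parse is trih.bet.brez.zji.bjurh.brujb.
Mapping each syllable to C/V: /trih/ → CCVC, /bet/ → CVC, /brez/ → CCVC, /zji/ → CCV, /bjurh/ → CCVCC, /brujb/ → CCVCC.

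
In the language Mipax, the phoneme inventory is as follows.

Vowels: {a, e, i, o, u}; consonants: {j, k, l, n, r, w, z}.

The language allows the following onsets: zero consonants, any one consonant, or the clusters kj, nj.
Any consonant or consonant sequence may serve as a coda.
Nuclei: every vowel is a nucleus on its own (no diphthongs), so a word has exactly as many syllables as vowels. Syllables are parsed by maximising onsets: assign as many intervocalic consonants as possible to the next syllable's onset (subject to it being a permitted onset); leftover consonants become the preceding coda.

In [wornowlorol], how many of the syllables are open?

The vowels are o, o, o, o — 4 nuclei, so 4 syllables.
σ1/σ2 boundary: /rn/ — longest licit onset from the right is /n/, leaving /r/ as coda.
σ2/σ3 boundary: /wl/; trying suffixes from longest down, /l/ is the first permitted one, so coda /w/ | onset /l/.
σ3/σ4 boundary: just /r/ — single C goes to the following onset.
So the parse is wor.now.lo.rol.
Classifying each syllable: /wor/ (closed), /now/ (closed), /lo/ (open), /rol/ (closed).
Open syllables: 1.

1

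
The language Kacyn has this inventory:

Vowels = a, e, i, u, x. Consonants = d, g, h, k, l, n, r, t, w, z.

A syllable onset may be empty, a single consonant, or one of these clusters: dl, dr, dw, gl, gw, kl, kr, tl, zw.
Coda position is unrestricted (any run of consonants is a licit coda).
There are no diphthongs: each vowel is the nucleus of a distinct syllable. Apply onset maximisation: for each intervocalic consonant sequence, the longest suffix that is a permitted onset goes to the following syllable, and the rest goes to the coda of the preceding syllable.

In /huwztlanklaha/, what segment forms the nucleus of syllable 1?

u

The vowels are u, a, a, a — 4 nuclei, so 4 syllables.
The first nucleus (vowel 1 from the left) is /u/.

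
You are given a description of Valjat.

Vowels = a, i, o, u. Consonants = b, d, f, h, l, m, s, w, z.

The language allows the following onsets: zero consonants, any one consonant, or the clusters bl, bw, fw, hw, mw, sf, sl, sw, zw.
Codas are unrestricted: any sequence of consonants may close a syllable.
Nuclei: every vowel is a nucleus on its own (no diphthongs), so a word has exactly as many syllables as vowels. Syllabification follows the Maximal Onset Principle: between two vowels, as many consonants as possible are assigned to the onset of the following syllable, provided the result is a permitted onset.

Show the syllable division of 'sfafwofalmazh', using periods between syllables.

The vowels are a, o, a, a — 4 nuclei, so 4 syllables.
σ1/σ2 boundary: /fw/ is a licit onset in full, so it all attaches to the next syllable.
σ2/σ3 boundary: /f/ → onset of the next syllable (single consonants are always licit onsets).
σ3/σ4 boundary: cluster /lm/ — the longest permitted-onset suffix is /m/; onset = /m/, preceding coda = /l/.

sfa.fwo.fal.mazh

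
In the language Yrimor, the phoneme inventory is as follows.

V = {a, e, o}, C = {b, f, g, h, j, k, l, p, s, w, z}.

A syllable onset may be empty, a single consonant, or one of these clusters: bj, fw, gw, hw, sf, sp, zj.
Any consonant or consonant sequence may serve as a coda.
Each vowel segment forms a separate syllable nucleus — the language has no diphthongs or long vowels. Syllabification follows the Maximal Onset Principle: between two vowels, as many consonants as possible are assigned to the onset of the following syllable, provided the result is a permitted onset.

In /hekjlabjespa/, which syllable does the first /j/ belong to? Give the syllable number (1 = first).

The vowels are e, a, e, a — 4 nuclei, so 4 syllables.
σ1/σ2 boundary: /kjl/ — longest licit onset from the right is /l/, leaving /kj/ as coda.
σ2/σ3 boundary: cluster /bj/ — /bj/ is itself a permitted onset, so the whole cluster goes right; preceding coda = ∅.
σ3/σ4 boundary: /sp/ — entire cluster is a permitted onset → onset /sp/, coda ∅.
Syllabification: hekj.la.bje.spa.
The first /j/ is in the coda of syllable 1 (/hekj/).

1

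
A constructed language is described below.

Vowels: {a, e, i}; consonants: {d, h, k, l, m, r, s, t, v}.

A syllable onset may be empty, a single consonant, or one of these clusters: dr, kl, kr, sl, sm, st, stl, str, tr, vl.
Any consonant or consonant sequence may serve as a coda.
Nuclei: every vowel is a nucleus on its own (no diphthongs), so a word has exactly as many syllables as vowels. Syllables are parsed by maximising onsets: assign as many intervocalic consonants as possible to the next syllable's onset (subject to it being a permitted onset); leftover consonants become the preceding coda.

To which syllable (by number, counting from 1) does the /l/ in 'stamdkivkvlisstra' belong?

3

Vowels present: a, i, i, a; each is a nucleus, giving 4 syllables.
σ1/σ2 boundary: /mdk/; trying suffixes from longest down, /k/ is the first permitted one, so coda /md/ | onset /k/.
σ2/σ3 boundary: /vkvl/ — longest licit onset from the right is /vl/, leaving /vk/ as coda.
σ3/σ4 boundary: /sstr/; trying suffixes from longest down, /str/ is the first permitted one, so coda /s/ | onset /str/.
Syllabification: stamd.kivk.vlis.stra.
The /l/ is in the onset of syllable 3 (/vlis/).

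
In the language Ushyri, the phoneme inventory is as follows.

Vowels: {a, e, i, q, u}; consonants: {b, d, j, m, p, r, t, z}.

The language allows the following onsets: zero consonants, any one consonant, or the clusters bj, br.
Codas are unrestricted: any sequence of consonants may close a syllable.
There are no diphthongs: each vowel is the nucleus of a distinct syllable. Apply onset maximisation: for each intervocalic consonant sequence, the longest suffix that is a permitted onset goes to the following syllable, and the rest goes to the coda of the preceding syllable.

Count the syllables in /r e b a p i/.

3

Nuclei (vowels): e, a, i → 3 syllables.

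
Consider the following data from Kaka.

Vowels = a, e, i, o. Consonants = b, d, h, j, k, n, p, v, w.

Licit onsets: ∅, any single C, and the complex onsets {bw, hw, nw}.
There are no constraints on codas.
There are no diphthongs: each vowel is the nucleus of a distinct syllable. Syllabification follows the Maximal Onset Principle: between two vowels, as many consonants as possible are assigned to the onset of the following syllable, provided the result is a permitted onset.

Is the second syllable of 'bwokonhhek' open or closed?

The vowels are o, o, e — 3 nuclei, so 3 syllables.
Between /o/ (V1) and /o/ (V2): /k/ → onset of the next syllable (single consonants are always licit onsets).
Between /o/ (V2) and /e/ (V3): /nhh/ — longest licit onset from the right is /h/, leaving /nh/ as coda.
So the parse is bwo.konh.hek.
Syllable 2 is /konh/ with coda /nh/, so it is closed.

closed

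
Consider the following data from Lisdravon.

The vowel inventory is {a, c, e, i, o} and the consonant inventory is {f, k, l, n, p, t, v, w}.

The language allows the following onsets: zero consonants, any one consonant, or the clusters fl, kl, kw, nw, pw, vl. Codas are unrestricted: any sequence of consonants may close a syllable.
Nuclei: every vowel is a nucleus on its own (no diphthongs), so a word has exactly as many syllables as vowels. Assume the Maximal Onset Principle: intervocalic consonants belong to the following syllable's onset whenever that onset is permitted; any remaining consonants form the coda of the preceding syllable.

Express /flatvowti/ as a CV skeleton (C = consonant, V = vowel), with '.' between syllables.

CCVC.CVC.CV

Vowels present: a, o, i; each is a nucleus, giving 3 syllables.
Between /a/ (V1) and /o/ (V2): /tv/ splits as /t/ + /v/ (/v/ is the longest suffix that is a licit onset).
Between /o/ (V2) and /i/ (V3): /wt/ — longest licit onset from the right is /t/, leaving /w/ as coda.
Syllabification: flat.vow.ti.
Mapping each syllable to C/V: /flat/ → CCVC, /vow/ → CVC, /ti/ → CV.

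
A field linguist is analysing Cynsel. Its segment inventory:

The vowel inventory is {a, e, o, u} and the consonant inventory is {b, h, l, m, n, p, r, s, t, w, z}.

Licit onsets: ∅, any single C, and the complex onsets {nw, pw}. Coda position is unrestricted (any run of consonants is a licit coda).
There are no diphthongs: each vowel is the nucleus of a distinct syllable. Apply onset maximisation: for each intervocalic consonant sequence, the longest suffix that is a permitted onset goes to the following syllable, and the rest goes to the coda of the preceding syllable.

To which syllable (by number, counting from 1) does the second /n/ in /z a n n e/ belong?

Vowels present: a, e; each is a nucleus, giving 2 syllables.
σ1/σ2 boundary: /nn/ — longest licit onset from the right is /n/, leaving /n/ as coda.
Syllabification: zan.ne.
The second /n/ is in the onset of syllable 2 (/ne/).

2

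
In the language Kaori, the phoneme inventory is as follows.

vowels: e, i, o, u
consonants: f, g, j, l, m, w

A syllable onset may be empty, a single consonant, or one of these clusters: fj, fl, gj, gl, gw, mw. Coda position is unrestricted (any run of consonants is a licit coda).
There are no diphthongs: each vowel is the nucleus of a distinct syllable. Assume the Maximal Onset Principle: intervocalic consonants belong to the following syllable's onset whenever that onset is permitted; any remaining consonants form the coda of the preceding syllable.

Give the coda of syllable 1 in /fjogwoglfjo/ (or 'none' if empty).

none

Nuclei (vowels): o, o, o → 3 syllables.
V1 /o/ – V2 /o/: /gw/ is a licit onset in full, so it all attaches to the next syllable.
V2 /o/ – V3 /o/: /glfj/ splits as /gl/ + /fj/ (/fj/ is the longest suffix that is a licit onset).
So the parse is fjo.gwogl.fjo.
Syllable 1 is /fjo/: onset /fj/, nucleus /o/, coda ∅.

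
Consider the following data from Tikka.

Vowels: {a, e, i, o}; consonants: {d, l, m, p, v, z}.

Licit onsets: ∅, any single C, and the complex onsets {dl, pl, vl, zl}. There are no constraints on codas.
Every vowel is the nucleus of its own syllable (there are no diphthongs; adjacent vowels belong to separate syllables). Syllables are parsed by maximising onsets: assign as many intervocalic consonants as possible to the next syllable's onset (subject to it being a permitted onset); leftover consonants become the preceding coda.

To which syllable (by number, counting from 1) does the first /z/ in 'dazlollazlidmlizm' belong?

2

Nuclei (vowels): a, o, a, i, i → 5 syllables.
σ1/σ2 boundary: /zl/ is a licit onset in full, so it all attaches to the next syllable.
σ2/σ3 boundary: /ll/ — longest licit onset from the right is /l/, leaving /l/ as coda.
σ3/σ4 boundary: /zl/ is a licit onset in full, so it all attaches to the next syllable.
σ4/σ5 boundary: /dml/; trying suffixes from longest down, /l/ is the first permitted one, so coda /dm/ | onset /l/.
Putting it together: da.zlol.la.zlidm.lizm.
The first /z/ is in the onset of syllable 2 (/zlol/).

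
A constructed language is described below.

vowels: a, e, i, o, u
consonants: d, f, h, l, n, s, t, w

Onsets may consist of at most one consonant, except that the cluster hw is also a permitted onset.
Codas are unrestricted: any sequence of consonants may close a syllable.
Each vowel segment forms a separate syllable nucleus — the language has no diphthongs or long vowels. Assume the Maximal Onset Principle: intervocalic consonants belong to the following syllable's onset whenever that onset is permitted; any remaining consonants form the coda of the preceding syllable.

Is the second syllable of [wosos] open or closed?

closed

Nuclei (vowels): o, o → 2 syllables.
σ1/σ2 boundary: /s/ → onset of the next syllable (single consonants are always licit onsets).
Result: wo.sos.
Syllable 2 is /sos/ with coda /s/, so it is closed.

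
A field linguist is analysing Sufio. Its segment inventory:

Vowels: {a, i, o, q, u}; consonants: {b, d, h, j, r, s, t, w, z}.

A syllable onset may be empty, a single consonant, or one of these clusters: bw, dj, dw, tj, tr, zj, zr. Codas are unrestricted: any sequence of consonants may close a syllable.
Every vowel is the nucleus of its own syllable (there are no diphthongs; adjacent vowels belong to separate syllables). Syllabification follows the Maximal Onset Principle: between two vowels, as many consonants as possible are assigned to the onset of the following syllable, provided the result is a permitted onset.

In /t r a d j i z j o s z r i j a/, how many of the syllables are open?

4

The vowels are a, i, o, i, a — 5 nuclei, so 5 syllables.
V1 /a/ – V2 /i/: /dj/ — entire cluster is a permitted onset → onset /dj/, coda ∅.
V2 /i/ – V3 /o/: /zj/ — entire cluster is a permitted onset → onset /zj/, coda ∅.
V3 /o/ – V4 /i/: /szr/ — longest licit onset from the right is /zr/, leaving /s/ as coda.
V4 /i/ – V5 /a/: /j/ is a single consonant, so it becomes the next onset.
Result: tra.dji.zjos.zri.ja.
Classifying each syllable: /tra/ (open), /dji/ (open), /zjos/ (closed), /zri/ (open), /ja/ (open).
Open syllables: 4.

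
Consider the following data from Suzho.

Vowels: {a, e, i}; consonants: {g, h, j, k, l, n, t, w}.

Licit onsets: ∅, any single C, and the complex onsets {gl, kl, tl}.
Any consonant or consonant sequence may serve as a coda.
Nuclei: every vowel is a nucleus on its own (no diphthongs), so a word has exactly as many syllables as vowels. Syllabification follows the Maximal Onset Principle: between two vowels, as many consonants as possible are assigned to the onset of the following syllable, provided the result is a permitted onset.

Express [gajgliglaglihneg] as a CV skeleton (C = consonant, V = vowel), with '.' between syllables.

Nuclei (vowels): a, i, a, i, e → 5 syllables.
/a…i/ gap (V1→V2): /jgl/ splits as /j/ + /gl/ (/gl/ is the longest suffix that is a licit onset).
/i…a/ gap (V2→V3): /gl/ is a licit onset in full, so it all attaches to the next syllable.
/a…i/ gap (V3→V4): cluster /gl/ — /gl/ is itself a permitted onset, so the whole cluster goes right; preceding coda = ∅.
/i…e/ gap (V4→V5): cluster /hn/ — the longest permitted-onset suffix is /n/; onset = /n/, preceding coda = /h/.
Putting it together: gaj.gli.gla.glih.neg.
Mapping each syllable to C/V: /gaj/ → CVC, /gli/ → CCV, /gla/ → CCV, /glih/ → CCVC, /neg/ → CVC.

CVC.CCV.CCV.CCVC.CVC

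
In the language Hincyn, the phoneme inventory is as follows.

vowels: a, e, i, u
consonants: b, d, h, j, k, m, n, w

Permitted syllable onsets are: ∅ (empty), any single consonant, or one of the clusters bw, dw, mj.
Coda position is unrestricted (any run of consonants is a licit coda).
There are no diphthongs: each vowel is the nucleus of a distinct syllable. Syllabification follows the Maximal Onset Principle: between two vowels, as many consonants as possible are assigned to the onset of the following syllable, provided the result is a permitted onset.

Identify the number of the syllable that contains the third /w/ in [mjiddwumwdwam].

Nuclei (vowels): i, u, a → 3 syllables.
σ1/σ2 boundary: /ddw/ — longest licit onset from the right is /dw/, leaving /d/ as coda.
σ2/σ3 boundary: /mwdw/ — longest licit onset from the right is /dw/, leaving /mw/ as coda.
Syllabification: mjid.dwumw.dwam.
The third /w/ is in the onset of syllable 3 (/dwam/).

3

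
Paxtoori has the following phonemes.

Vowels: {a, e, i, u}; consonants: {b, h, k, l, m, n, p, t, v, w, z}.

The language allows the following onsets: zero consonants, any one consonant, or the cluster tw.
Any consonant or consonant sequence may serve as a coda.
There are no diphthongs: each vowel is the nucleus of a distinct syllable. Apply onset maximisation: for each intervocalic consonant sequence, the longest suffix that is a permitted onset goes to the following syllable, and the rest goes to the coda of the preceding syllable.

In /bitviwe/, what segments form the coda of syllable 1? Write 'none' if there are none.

t

The vowels are i, i, e — 3 nuclei, so 3 syllables.
σ1/σ2 boundary: /tv/; trying suffixes from longest down, /v/ is the first permitted one, so coda /t/ | onset /v/.
σ2/σ3 boundary: /w/ is a single consonant, so it becomes the next onset.
Result: bit.vi.we.
Syllable 1 is /bit/: onset /b/, nucleus /i/, coda /t/.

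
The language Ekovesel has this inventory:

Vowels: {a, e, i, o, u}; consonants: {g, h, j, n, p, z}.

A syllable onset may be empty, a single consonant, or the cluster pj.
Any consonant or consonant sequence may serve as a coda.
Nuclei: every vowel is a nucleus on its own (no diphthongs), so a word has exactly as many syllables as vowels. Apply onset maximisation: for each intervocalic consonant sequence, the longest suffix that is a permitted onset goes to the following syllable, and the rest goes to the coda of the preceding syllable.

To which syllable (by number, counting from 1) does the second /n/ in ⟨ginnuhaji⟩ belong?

2

Nuclei (vowels): i, u, a, i → 4 syllables.
V1 /i/ – V2 /u/: /nn/ splits as /n/ + /n/ (/n/ is the longest suffix that is a licit onset).
V2 /u/ – V3 /a/: /h/ is a single consonant, so it becomes the next onset.
V3 /a/ – V4 /i/: /j/ is a single consonant, so it becomes the next onset.
So the parse is gin.nu.ha.ji.
The second /n/ is in the onset of syllable 2 (/nu/).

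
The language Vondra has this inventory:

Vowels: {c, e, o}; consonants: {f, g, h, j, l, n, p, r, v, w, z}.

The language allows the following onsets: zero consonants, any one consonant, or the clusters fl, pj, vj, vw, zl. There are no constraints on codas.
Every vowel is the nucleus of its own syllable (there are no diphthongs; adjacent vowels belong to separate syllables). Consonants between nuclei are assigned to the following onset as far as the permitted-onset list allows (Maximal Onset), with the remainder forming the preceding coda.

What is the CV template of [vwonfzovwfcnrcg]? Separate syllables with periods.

The vowels are o, o, c, c — 4 nuclei, so 4 syllables.
/o…o/ gap (V1→V2): /nfz/ splits as /nf/ + /z/ (/z/ is the longest suffix that is a licit onset).
/o…c/ gap (V2→V3): /vwf/ splits as /vw/ + /f/ (/f/ is the longest suffix that is a licit onset).
/c…c/ gap (V3→V4): /nr/ splits as /n/ + /r/ (/r/ is the longest suffix that is a licit onset).
Syllabification: vwonf.zovw.fcn.rcg.
Mapping each syllable to C/V: /vwonf/ → CCVCC, /zovw/ → CVCC, /fcn/ → CVC, /rcg/ → CVC.

CCVCC.CVCC.CVC.CVC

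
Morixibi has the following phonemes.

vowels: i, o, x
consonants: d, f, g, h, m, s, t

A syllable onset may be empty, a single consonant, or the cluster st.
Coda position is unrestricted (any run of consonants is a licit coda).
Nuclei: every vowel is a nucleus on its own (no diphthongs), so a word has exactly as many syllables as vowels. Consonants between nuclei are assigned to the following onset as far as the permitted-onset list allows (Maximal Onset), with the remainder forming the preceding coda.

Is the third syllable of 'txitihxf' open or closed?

open

Nuclei (vowels): x, i, i, x → 4 syllables.
/x…i/ gap (V1→V2): nothing intervenes; syllable break is V.V.
/i…i/ gap (V2→V3): /t/ is a single consonant, so it becomes the next onset.
/i…x/ gap (V3→V4): /h/ → onset of the next syllable (single consonants are always licit onsets).
So the parse is tx.i.ti.hxf.
Syllable 3 is /ti/; it ends in its nucleus with no coda, so it is open.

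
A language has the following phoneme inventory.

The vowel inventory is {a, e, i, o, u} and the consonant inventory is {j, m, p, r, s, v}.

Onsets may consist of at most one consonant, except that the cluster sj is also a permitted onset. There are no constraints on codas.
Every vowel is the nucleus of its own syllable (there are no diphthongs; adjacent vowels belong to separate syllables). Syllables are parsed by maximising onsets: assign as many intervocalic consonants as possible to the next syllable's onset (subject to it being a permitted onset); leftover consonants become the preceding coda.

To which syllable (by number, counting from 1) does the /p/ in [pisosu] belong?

1

Nuclei (vowels): i, o, u → 3 syllables.
V1 /i/ – V2 /o/: /s/ → onset of the next syllable (single consonants are always licit onsets).
V2 /o/ – V3 /u/: just /s/ — single C goes to the following onset.
Putting it together: pi.so.su.
The /p/ is in the onset of syllable 1 (/pi/).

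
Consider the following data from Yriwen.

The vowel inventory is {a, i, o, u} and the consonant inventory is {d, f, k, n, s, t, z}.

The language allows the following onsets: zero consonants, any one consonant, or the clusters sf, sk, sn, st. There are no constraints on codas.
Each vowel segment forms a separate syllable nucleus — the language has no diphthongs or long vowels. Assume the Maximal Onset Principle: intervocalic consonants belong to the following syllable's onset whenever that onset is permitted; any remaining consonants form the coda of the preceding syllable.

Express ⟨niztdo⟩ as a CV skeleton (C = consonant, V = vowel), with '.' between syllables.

Nuclei (vowels): i, o → 2 syllables.
V1 /i/ – V2 /o/: /ztd/ splits as /zt/ + /d/ (/d/ is the longest suffix that is a licit onset).
Result: nizt.do.
Mapping each syllable to C/V: /nizt/ → CVCC, /do/ → CV.

CVCC.CV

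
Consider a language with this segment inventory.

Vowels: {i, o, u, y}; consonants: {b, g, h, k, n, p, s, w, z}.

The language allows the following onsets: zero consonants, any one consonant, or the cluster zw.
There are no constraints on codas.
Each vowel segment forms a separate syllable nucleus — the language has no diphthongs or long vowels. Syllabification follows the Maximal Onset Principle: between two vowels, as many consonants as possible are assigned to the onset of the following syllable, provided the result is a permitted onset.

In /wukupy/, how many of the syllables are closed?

0

The vowels are u, u, y — 3 nuclei, so 3 syllables.
σ1/σ2 boundary: /k/ is a single consonant, so it becomes the next onset.
σ2/σ3 boundary: /p/ is a single consonant, so it becomes the next onset.
Result: wu.ku.py.
Classifying each syllable: /wu/ (open), /ku/ (open), /py/ (open).
Closed syllables: 0.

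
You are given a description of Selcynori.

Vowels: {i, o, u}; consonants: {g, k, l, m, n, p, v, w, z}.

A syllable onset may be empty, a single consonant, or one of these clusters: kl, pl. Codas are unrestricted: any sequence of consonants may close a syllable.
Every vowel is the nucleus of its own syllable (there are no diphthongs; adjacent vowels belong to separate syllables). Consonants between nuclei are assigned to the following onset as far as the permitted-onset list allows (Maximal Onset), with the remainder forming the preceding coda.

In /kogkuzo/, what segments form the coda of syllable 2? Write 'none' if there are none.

Vowels present: o, u, o; each is a nucleus, giving 3 syllables.
σ1/σ2 boundary: /gk/ splits as /g/ + /k/ (/k/ is the longest suffix that is a licit onset).
σ2/σ3 boundary: just /z/ — single C goes to the following onset.
So the parse is kog.ku.zo.
Syllable 2 is /ku/: onset /k/, nucleus /u/, coda ∅.

none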